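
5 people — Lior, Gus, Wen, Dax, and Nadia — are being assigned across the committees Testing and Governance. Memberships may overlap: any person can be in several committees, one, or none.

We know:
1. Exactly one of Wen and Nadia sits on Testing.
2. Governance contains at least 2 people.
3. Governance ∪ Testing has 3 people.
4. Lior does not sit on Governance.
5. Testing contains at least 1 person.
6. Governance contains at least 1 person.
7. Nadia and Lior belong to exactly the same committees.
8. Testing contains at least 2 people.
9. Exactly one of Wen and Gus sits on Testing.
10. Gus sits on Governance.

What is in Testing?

From (4): Lior ∉ Governance.
From (10): Gus ∈ Governance.
(7): Nadia matches Lior: Nadia ∉ Governance.
Suppose Lior ∈ Testing: no assignment then satisfies all the clues, so Lior ∉ Testing.

Testing = {Dax, Wen}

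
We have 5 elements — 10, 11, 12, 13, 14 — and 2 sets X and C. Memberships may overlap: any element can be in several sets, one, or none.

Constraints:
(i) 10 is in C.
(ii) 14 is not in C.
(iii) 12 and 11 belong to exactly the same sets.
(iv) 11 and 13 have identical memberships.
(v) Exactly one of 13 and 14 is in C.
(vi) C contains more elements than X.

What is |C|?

From (i): 10 ∈ C.
From (ii): 14 ∉ C.
(v) (exactly one): 13 ∈ C.
(iv): 11 matches 13: 11 ∈ C.
(iii): 12 matches 11: 12 ∈ C.

4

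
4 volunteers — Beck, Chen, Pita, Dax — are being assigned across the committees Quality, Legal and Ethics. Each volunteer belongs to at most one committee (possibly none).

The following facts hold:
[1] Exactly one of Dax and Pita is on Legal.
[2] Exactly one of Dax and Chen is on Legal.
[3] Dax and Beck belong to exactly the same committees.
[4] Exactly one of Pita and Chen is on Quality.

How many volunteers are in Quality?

1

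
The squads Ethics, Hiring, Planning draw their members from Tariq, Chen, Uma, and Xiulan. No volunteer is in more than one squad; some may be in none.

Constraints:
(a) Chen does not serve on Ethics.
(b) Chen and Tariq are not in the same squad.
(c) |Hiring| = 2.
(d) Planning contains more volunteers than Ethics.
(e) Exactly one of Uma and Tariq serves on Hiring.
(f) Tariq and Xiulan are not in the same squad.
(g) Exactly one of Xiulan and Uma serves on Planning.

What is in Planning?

Planning = {Xiulan}

From (a): Chen ∉ Ethics.
Suppose Tariq ∈ Planning: no assignment then satisfies all the clues, so Tariq ∉ Planning.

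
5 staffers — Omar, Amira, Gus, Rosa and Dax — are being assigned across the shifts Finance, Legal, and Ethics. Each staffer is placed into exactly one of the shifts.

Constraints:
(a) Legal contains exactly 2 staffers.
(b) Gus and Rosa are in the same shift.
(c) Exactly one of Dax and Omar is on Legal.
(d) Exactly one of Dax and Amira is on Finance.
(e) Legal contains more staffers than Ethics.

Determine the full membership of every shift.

Finance = {Dax, Gus, Rosa}; Legal = {Amira, Omar}; Ethics = {}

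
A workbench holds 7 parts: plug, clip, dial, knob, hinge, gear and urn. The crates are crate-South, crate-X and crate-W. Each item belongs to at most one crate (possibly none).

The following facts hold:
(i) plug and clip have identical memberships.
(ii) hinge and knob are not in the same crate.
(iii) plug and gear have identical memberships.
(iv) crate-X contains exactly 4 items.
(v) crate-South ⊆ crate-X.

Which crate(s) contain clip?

clip: crate-X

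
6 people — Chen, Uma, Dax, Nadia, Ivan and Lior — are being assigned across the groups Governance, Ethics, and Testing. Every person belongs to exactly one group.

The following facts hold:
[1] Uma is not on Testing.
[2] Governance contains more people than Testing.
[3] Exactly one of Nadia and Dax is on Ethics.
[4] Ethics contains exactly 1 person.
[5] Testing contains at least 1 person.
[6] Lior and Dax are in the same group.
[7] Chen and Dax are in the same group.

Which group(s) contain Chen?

From (1): Uma ∉ Testing.
Suppose Chen ∉ Governance: no assignment then satisfies all the clues, so Chen ∈ Governance.

Chen: Governance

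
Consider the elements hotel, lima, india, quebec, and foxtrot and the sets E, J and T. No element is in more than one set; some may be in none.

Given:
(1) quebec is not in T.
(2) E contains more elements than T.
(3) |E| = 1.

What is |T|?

0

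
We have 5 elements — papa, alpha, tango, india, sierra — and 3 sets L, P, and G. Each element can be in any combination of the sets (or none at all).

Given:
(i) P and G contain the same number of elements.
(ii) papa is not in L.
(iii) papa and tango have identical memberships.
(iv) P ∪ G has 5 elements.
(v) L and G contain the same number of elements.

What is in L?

L = {alpha, india, sierra}

From (ii): papa ∉ L.
(iii): tango matches papa: tango ∉ L.
Suppose alpha ∉ L: no assignment then satisfies all the clues, so alpha ∈ L.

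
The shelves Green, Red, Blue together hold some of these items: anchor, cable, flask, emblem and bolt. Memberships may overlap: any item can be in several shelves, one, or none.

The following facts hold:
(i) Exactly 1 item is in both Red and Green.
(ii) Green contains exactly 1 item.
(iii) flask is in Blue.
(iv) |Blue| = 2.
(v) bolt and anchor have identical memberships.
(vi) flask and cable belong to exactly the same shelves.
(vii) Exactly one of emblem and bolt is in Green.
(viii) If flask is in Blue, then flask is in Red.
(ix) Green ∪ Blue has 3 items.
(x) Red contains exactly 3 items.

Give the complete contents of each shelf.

Green = {emblem}; Red = {cable, emblem, flask}; Blue = {cable, flask}

From (iii): flask ∈ Blue.
(vi): cable matches flask: cable ∈ Blue.
(viii): flask ∈ Red.
(iv): Blue already has 2, so the rest are out.
(vi): cable matches flask: cable ∈ Red.
Suppose anchor ∈ Green: no assignment then satisfies all the clues, so anchor ∉ Green.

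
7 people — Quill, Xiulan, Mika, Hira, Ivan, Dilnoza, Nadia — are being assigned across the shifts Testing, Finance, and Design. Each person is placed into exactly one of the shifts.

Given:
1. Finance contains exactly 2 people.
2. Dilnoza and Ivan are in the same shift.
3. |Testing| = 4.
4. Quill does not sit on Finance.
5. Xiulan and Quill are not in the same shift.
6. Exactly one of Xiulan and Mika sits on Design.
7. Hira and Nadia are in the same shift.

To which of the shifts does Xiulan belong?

Xiulan: Design

From (4): Quill ∉ Finance.
Suppose Xiulan ∈ Testing: no assignment then satisfies all the clues, so Xiulan ∉ Testing.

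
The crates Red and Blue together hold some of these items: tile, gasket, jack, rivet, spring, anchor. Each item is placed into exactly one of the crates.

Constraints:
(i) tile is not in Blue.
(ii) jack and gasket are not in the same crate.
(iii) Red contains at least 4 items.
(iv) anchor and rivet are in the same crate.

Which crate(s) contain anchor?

anchor: Red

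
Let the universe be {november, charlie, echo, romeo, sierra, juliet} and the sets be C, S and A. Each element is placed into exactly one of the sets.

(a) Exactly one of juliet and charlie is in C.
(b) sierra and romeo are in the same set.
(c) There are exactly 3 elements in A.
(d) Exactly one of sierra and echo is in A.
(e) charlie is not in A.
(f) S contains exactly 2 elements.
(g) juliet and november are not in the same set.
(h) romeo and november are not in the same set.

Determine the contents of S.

S = {echo, november}

From (e): charlie ∉ A.
Suppose november ∉ S: no assignment then satisfies all the clues, so november ∈ S.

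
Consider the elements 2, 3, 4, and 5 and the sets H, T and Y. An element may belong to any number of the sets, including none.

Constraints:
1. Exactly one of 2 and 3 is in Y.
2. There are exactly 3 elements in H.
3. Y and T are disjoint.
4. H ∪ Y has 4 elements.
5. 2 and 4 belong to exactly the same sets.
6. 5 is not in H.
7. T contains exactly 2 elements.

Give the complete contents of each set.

From (6): 5 ∉ H.
(2): only 3 candidates remain for H, so all are in.
Suppose 2 ∉ T: no assignment then satisfies all the clues, so 2 ∈ T.

H = {2, 3, 4}; T = {2, 4}; Y = {3, 5}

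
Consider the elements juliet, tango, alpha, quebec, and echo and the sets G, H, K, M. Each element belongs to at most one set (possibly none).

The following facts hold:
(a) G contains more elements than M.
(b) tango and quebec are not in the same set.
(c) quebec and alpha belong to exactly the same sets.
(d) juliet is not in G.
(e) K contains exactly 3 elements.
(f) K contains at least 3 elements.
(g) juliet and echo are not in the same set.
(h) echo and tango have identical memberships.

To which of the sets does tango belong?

tango: G

From (d): juliet ∉ G.
Suppose tango ∉ G: no assignment then satisfies all the clues, so tango ∈ G.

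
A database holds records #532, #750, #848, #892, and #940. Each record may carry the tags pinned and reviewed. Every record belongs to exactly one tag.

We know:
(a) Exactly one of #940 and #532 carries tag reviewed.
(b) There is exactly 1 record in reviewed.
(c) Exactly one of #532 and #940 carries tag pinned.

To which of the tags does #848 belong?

#848: pinned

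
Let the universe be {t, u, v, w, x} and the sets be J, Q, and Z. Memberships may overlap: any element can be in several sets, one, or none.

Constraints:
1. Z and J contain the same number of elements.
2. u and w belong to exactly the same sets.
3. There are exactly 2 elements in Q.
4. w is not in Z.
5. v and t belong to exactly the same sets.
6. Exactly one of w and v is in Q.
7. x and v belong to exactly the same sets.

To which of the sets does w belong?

w: Q

From (4): w ∉ Z.
(2): u matches w: u ∉ Z.
Suppose w ∈ J: no assignment then satisfies all the clues, so w ∉ J.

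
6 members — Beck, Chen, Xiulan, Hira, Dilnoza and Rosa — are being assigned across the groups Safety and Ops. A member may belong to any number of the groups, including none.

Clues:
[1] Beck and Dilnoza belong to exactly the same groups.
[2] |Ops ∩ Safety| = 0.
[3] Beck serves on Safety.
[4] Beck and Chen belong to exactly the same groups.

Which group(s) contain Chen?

From (3): Beck ∈ Safety.
(1): Dilnoza matches Beck: Dilnoza ∈ Safety.
(4): Chen matches Beck: Chen ∈ Safety.
Suppose Chen ∈ Ops: no assignment then satisfies all the clues, so Chen ∉ Ops.

Chen: Safety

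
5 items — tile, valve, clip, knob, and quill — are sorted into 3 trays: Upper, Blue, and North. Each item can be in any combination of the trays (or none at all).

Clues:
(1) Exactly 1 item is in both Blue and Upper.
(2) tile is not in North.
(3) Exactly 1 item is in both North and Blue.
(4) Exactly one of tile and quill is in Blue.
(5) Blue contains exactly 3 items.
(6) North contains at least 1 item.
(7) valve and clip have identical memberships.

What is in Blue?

Blue = {clip, quill, valve}

From (2): tile ∉ North.
Suppose tile ∈ Blue: no assignment then satisfies all the clues, so tile ∉ Blue.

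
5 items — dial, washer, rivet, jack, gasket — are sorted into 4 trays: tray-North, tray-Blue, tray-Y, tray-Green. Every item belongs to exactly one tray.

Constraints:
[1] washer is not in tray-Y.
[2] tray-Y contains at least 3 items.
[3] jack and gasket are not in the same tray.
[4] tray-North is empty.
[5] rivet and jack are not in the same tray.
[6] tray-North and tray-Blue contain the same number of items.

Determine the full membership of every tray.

tray-North = {}; tray-Blue = {}; tray-Y = {dial, gasket, rivet}; tray-Green = {jack, washer}

From (1): washer ∉ tray-Y.
(4): tray-North already has 0, so the rest are out.
Suppose dial ∈ tray-Blue: no assignment then satisfies all the clues, so dial ∉ tray-Blue.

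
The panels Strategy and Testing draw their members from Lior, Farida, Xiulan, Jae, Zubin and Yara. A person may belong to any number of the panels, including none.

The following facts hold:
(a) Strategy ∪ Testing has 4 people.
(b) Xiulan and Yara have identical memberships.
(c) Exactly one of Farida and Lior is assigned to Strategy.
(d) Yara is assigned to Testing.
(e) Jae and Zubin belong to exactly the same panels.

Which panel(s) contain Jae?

Jae: none

From (d): Yara ∈ Testing.
(b): Xiulan matches Yara: Xiulan ∈ Testing.
Suppose Jae ∈ Strategy: no assignment then satisfies all the clues, so Jae ∉ Strategy.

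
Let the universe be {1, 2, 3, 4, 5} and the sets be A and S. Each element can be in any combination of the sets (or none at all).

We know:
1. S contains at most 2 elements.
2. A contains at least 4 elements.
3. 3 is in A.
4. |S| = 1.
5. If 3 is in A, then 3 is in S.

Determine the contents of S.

S = {3}

From (3): 3 ∈ A.
(5): 3 ∈ S.
(4): S already has 1, so the rest are out.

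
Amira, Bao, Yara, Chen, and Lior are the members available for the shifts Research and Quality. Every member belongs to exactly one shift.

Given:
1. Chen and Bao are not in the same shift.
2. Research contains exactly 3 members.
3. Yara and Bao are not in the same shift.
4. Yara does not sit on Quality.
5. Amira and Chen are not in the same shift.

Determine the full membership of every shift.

Research = {Chen, Lior, Yara}; Quality = {Amira, Bao}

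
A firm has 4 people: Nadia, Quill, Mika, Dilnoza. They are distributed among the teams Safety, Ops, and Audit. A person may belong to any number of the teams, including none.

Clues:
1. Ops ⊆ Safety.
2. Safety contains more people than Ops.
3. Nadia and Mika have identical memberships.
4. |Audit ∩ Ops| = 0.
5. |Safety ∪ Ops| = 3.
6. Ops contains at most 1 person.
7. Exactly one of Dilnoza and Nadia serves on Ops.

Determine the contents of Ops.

Ops = {Dilnoza}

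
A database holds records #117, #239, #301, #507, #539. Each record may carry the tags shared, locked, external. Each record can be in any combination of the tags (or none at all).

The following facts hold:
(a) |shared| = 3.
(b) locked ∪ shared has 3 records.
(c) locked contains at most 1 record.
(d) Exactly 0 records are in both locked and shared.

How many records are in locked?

0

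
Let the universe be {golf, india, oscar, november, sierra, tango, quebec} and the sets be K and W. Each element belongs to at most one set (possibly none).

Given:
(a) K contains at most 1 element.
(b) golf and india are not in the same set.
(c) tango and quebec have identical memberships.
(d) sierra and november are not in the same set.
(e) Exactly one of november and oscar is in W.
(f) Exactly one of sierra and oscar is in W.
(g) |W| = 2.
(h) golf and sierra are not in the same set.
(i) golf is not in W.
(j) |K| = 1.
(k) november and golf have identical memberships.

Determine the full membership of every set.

From (i): golf ∉ W.
(k): november matches golf: november ∉ W.
(e) (exactly one): oscar ∈ W.
(f) (exactly one): sierra ∉ W.
Suppose golf ∈ K: no assignment then satisfies all the clues, so golf ∉ K.

K = {sierra}; W = {india, oscar}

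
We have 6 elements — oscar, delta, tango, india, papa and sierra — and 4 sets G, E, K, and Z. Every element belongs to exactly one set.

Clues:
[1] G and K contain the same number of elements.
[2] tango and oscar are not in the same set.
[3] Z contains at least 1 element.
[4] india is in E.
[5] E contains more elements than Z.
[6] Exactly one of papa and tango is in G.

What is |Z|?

1

From (4): india ∈ E.
Suppose oscar ∈ G: no assignment then satisfies all the clues, so oscar ∉ G.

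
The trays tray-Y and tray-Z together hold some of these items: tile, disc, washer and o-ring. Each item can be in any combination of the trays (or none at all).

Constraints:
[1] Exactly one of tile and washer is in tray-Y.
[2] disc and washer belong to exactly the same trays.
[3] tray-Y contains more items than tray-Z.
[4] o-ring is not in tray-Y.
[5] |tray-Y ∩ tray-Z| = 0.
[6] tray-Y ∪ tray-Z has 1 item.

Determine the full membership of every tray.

tray-Y = {tile}; tray-Z = {}

From (4): o-ring ∉ tray-Y.
Suppose tile ∉ tray-Y: no assignment then satisfies all the clues, so tile ∈ tray-Y.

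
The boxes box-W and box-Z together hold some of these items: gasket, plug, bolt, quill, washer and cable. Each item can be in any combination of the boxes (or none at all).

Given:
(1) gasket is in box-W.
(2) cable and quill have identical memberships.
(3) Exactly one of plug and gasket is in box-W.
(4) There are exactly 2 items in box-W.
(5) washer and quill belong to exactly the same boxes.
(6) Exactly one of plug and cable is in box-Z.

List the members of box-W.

box-W = {bolt, gasket}

From (1): gasket ∈ box-W.
(3) (exactly one): plug ∉ box-W.
Suppose bolt ∉ box-W: no assignment then satisfies all the clues, so bolt ∈ box-W.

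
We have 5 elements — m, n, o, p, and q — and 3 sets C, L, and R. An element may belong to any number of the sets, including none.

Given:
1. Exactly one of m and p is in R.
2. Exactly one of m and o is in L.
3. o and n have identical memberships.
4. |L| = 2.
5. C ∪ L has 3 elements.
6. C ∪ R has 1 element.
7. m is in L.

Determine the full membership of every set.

From (7): m ∈ L.
(2) (exactly one): o ∉ L.
(3): n matches o: n ∉ L.
Suppose m ∈ C: no assignment then satisfies all the clues, so m ∉ C.

C = {p}; L = {m, q}; R = {p}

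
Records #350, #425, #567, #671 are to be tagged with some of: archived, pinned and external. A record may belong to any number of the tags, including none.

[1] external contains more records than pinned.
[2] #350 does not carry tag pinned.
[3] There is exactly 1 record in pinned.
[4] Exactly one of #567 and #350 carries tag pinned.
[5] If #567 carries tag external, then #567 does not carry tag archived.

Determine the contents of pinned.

pinned = {#567}

From (2): #350 ∉ pinned.
(4) (exactly one): #567 ∈ pinned.
(3): pinned already has 1, so the rest are out.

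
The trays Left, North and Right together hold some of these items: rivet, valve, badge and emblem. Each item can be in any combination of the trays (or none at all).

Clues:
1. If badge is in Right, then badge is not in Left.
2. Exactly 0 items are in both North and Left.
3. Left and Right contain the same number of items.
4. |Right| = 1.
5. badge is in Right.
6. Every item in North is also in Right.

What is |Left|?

1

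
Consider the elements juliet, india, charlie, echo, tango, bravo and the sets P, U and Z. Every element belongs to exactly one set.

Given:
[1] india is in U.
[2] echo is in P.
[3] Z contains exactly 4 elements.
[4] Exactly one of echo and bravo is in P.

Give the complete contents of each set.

P = {echo}; U = {india}; Z = {bravo, charlie, juliet, tango}

From (1): india ∈ U.
From (2): echo ∈ P.
(3): only 4 candidates remain for Z, so all are in.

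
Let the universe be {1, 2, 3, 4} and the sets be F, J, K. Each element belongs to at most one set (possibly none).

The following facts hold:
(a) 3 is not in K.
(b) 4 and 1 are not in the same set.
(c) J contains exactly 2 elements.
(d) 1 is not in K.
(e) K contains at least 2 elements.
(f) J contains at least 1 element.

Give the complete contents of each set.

From (a): 3 ∉ K.
From (d): 1 ∉ K.
(e): only 2 candidates remain for K, so all are in.
(c): only 2 candidates remain for J, so all are in.

F = {}; J = {1, 3}; K = {2, 4}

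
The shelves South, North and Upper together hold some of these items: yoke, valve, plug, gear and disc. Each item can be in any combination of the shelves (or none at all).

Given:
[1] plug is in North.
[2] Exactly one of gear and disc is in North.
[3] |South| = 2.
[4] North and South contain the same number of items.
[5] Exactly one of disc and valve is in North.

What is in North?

North = {disc, plug}

From (1): plug ∈ North.
Suppose yoke ∈ North: no assignment then satisfies all the clues, so yoke ∉ North.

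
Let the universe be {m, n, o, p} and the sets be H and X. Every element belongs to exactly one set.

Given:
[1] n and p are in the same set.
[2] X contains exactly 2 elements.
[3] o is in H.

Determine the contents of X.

X = {n, p}

From (3): o ∈ H.
Suppose m ∈ X: no assignment then satisfies all the clues, so m ∉ X.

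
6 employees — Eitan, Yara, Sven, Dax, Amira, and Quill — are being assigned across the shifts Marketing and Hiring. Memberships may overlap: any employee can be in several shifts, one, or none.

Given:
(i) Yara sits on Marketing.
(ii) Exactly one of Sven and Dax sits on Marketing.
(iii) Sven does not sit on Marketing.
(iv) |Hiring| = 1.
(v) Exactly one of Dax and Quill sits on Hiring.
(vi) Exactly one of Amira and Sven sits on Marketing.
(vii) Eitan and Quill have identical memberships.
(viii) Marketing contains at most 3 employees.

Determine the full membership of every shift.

Marketing = {Amira, Dax, Yara}; Hiring = {Dax}

From (i): Yara ∈ Marketing.
From (iii): Sven ∉ Marketing.
(ii) (exactly one): Dax ∈ Marketing.
(vi) (exactly one): Amira ∈ Marketing.
(viii): Marketing already has 3, so the rest are out.
Suppose Eitan ∈ Hiring: no assignment then satisfies all the clues, so Eitan ∉ Hiring.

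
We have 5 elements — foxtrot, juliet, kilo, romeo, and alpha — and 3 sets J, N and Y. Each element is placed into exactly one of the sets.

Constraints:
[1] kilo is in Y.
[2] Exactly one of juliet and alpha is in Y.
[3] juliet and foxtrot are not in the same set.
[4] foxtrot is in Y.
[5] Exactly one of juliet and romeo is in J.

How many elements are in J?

1

From (1): kilo ∈ Y.
From (4): foxtrot ∈ Y.
(3): juliet ∉ Y.
(2) (exactly one): alpha ∈ Y.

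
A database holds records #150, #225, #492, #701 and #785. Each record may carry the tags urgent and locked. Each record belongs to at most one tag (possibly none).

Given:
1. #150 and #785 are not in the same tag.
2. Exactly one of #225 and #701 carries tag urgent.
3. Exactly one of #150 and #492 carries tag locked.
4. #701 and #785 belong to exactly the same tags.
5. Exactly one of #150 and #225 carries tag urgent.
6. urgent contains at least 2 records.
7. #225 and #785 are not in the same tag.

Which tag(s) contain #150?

#150: locked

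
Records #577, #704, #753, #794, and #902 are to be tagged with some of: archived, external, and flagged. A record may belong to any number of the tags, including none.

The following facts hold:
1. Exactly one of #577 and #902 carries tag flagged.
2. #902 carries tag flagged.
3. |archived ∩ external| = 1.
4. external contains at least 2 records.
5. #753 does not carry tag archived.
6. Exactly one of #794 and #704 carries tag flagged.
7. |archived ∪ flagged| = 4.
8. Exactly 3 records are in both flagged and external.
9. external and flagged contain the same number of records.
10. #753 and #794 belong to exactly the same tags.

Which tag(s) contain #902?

#902: archived, external, flagged

From (2): #902 ∈ flagged.
From (5): #753 ∉ archived.
(1) (exactly one): #577 ∉ flagged.
(10): #794 matches #753: #794 ∉ archived.
Suppose #902 ∉ archived: no assignment then satisfies all the clues, so #902 ∈ archived.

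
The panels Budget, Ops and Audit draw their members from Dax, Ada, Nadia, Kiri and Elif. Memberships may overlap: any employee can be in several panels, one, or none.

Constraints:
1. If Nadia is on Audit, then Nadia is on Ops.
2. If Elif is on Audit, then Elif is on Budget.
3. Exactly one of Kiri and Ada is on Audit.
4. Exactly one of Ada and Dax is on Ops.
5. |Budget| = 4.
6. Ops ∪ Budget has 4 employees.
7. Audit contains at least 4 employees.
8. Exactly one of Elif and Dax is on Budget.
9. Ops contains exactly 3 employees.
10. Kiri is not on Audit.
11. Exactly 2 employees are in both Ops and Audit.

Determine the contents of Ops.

Ops = {Ada, Kiri, Nadia}

From (10): Kiri ∉ Audit.
(3) (exactly one): Ada ∈ Audit.
(7): only 4 candidates remain for Audit, so all are in.
(1): Nadia ∈ Ops.
(2): Elif ∈ Budget.
(8) (exactly one): Dax ∉ Budget.
(5): only 4 candidates remain for Budget, so all are in.
Suppose Dax ∈ Ops: no assignment then satisfies all the clues, so Dax ∉ Ops.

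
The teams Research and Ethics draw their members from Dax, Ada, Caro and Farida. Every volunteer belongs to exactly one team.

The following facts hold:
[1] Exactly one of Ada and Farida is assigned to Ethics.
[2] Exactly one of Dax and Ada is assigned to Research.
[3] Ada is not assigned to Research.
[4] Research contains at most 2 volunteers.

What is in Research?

Research = {Dax, Farida}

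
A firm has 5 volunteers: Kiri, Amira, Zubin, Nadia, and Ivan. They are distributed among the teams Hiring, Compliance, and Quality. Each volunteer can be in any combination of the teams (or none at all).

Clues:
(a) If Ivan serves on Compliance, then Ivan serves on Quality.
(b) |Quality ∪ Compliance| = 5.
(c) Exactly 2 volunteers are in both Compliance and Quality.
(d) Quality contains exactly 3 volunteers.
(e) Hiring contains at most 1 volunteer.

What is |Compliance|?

4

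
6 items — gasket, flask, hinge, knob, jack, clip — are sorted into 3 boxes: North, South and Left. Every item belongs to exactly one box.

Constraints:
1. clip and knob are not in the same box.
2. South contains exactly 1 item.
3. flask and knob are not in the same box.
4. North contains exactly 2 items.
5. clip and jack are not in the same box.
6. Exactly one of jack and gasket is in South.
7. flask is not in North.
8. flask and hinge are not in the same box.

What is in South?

From (7): flask ∉ North.
Suppose gasket ∈ South: no assignment then satisfies all the clues, so gasket ∉ South.

South = {jack}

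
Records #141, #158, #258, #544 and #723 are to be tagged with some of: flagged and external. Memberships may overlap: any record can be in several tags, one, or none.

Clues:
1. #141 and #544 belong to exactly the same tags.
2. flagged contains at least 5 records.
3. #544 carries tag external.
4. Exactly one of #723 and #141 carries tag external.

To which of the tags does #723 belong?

#723: flagged

From (3): #544 ∈ external.
(1): #141 matches #544: #141 ∈ external.
(2): only 5 candidates remain for flagged, so all are in.
(4) (exactly one): #723 ∉ external.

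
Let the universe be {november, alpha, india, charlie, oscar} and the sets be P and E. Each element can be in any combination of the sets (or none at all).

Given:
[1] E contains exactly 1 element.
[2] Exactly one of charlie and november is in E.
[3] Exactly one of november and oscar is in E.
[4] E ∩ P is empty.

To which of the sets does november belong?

november: E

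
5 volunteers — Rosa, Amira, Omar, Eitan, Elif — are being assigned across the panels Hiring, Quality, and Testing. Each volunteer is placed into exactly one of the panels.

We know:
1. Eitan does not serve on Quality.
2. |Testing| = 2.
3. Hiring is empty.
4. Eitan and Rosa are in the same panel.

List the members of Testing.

From (1): Eitan ∉ Quality.
(3): Hiring already has 0, so the rest are out.
(4): Rosa matches Eitan: Rosa ∉ Quality.
Only one panel left: Rosa ∈ Testing.
Only one panel left: Eitan ∈ Testing.
(2): Testing already has 2, so the rest are out.
Only one panel left: Amira ∈ Quality.
Only one panel left: Omar ∈ Quality.
Only one panel left: Elif ∈ Quality.

Testing = {Eitan, Rosa}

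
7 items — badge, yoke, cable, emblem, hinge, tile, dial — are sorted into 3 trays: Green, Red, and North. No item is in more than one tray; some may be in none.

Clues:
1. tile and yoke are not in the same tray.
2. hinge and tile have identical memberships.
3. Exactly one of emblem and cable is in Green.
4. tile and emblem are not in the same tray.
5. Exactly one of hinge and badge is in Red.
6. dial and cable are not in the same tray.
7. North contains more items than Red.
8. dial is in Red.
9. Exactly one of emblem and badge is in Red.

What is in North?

North = {cable, hinge, tile}

From (8): dial ∈ Red.
(6): cable ∉ Red.
Suppose badge ∈ North: no assignment then satisfies all the clues, so badge ∉ North.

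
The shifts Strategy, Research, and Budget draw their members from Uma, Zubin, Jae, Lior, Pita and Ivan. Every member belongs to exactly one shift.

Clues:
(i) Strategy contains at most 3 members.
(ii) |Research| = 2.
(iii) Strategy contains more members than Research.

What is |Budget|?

1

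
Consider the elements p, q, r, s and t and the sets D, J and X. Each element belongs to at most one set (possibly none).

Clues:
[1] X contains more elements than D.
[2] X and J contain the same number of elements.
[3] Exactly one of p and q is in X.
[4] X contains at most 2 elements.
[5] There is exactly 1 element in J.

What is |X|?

1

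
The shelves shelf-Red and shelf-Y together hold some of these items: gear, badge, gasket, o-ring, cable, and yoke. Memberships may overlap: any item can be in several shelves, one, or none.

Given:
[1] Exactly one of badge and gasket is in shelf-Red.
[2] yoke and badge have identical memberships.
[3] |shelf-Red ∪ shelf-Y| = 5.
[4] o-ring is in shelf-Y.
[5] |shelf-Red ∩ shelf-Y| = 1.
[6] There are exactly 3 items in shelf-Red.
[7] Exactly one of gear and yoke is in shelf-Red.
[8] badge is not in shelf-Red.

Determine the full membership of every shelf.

shelf-Red = {gasket, gear, o-ring}; shelf-Y = {badge, o-ring, yoke}

From (4): o-ring ∈ shelf-Y.
From (8): badge ∉ shelf-Red.
(1) (exactly one): gasket ∈ shelf-Red.
(2): yoke matches badge: yoke ∉ shelf-Red.
(7) (exactly one): gear ∈ shelf-Red.
Suppose gear ∈ shelf-Y: no assignment then satisfies all the clues, so gear ∉ shelf-Y.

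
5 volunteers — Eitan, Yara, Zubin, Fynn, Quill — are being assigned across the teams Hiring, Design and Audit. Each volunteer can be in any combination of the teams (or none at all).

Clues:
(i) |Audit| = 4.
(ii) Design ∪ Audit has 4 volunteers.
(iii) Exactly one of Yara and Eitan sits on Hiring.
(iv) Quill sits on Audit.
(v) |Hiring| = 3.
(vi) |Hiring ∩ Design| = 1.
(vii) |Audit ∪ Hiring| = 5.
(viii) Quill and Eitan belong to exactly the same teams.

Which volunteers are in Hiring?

Hiring = {Fynn, Yara, Zubin}

From (iv): Quill ∈ Audit.
(viii): Eitan matches Quill: Eitan ∈ Audit.
Suppose Eitan ∈ Hiring: no assignment then satisfies all the clues, so Eitan ∉ Hiring.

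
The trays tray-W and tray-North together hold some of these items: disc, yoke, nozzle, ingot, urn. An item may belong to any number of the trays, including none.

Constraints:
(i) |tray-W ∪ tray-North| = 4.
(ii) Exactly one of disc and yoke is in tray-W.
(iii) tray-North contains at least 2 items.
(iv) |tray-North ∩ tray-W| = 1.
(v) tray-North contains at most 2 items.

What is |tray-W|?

3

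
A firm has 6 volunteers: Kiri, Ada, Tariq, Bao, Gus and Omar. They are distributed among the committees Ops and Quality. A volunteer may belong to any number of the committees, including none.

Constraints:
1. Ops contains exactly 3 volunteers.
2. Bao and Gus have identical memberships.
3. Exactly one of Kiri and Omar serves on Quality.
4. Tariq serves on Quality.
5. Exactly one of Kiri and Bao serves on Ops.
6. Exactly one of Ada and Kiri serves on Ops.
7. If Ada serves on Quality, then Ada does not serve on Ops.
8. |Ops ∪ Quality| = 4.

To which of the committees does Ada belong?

Ada: Quality

From (4): Tariq ∈ Quality.
Suppose Ada ∈ Ops: no assignment then satisfies all the clues, so Ada ∉ Ops.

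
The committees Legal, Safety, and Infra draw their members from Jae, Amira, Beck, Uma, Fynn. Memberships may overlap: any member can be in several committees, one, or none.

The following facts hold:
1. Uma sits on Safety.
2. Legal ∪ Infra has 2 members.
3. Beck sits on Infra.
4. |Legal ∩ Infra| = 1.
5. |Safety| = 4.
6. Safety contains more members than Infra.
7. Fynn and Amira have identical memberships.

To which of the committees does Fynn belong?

Fynn: Safety

From (1): Uma ∈ Safety.
From (3): Beck ∈ Infra.
Suppose Fynn ∈ Legal: no assignment then satisfies all the clues, so Fynn ∉ Legal.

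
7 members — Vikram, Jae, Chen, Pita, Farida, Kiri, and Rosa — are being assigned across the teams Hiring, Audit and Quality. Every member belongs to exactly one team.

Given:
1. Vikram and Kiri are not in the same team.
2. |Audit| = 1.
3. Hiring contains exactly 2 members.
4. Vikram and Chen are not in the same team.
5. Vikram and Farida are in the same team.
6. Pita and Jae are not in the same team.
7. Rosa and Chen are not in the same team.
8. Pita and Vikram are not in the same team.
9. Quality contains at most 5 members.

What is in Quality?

Quality = {Farida, Jae, Rosa, Vikram}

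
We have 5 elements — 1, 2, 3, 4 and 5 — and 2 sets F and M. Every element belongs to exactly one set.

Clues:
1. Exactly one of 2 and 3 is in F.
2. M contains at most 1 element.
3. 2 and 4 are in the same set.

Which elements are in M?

M = {3}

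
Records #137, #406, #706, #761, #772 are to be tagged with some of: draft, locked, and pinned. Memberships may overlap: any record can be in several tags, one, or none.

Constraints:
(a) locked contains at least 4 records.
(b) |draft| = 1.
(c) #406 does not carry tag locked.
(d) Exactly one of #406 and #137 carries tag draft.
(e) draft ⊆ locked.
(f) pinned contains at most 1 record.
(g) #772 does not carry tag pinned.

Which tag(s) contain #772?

#772: locked

From (c): #406 ∉ locked.
From (g): #772 ∉ pinned.
(a): only 4 candidates remain for locked, so all are in.
(e) contrapositive: #406 ∉ draft.
(d) (exactly one): #137 ∈ draft.
(b): draft already has 1, so the rest are out.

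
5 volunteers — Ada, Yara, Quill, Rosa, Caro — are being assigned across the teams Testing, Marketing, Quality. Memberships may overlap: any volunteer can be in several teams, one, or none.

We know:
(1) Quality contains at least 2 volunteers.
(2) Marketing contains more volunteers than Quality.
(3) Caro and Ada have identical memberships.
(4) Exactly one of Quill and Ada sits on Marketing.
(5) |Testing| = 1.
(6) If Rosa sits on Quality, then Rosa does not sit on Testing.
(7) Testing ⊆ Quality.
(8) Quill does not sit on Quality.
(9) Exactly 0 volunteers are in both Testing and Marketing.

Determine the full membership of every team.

Testing = {Yara}; Marketing = {Ada, Caro, Rosa}; Quality = {Rosa, Yara}

From (8): Quill ∉ Quality.
(7) contrapositive: Quill ∉ Testing.
Suppose Ada ∈ Testing: no assignment then satisfies all the clues, so Ada ∉ Testing.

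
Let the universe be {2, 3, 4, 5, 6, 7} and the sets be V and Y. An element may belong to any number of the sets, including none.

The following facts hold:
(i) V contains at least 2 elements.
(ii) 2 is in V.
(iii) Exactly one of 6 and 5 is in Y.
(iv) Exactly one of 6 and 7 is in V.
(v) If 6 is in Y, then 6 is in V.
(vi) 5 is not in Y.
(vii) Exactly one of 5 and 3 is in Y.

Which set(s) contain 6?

From (ii): 2 ∈ V.
From (vi): 5 ∉ Y.
(iii) (exactly one): 6 ∈ Y.
(v): 6 ∈ V.
(vii) (exactly one): 3 ∈ Y.
(iv) (exactly one): 7 ∉ V.

6: V, Y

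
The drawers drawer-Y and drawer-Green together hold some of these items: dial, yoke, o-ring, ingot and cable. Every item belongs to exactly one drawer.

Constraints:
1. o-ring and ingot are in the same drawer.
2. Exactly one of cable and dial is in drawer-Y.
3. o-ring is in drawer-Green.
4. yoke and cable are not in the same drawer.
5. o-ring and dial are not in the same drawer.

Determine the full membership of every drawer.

drawer-Y = {dial, yoke}; drawer-Green = {cable, ingot, o-ring}

From (3): o-ring ∈ drawer-Green.
(1): ingot matches o-ring: ingot ∉ drawer-Y.
(1): ingot matches o-ring: ingot ∈ drawer-Green.
(5): dial ∉ drawer-Green.
Only one drawer left: dial ∈ drawer-Y.
(2) (exactly one): cable ∉ drawer-Y.
Only one drawer left: cable ∈ drawer-Green.
(4): yoke ∉ drawer-Green.
Only one drawer left: yoke ∈ drawer-Y.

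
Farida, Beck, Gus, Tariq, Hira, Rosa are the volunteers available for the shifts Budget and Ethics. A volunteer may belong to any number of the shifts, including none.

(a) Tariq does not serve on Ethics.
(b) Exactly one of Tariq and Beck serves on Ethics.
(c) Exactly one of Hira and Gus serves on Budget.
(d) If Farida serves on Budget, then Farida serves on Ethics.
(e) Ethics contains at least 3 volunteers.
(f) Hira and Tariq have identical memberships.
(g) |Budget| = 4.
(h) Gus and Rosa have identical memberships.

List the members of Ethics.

From (a): Tariq ∉ Ethics.
(b) (exactly one): Beck ∈ Ethics.
(f): Hira matches Tariq: Hira ∉ Ethics.
Suppose Farida ∉ Ethics: no assignment then satisfies all the clues, so Farida ∈ Ethics.

Ethics = {Beck, Farida, Gus, Rosa}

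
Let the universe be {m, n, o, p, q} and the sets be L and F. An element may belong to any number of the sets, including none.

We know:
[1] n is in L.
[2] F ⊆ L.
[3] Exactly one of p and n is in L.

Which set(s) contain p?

From (1): n ∈ L.
(3) (exactly one): p ∉ L.
(2) contrapositive: p ∉ F.

p: none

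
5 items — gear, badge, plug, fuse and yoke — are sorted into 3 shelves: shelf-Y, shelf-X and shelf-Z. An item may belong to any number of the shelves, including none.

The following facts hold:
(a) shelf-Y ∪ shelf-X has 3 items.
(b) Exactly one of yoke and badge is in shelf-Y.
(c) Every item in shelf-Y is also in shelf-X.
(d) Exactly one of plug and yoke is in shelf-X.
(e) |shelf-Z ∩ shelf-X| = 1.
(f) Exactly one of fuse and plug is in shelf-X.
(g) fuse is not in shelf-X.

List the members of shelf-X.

shelf-X = {badge, gear, plug}

From (g): fuse ∉ shelf-X.
(c) contrapositive: fuse ∉ shelf-Y.
(f) (exactly one): plug ∈ shelf-X.
(d) (exactly one): yoke ∉ shelf-X.
(c) contrapositive: yoke ∉ shelf-Y.
(b) (exactly one): badge ∈ shelf-Y.
(c) with badge ∈ shelf-Y: badge ∈ shelf-X.
Suppose gear ∉ shelf-X: no assignment then satisfies all the clues, so gear ∈ shelf-X.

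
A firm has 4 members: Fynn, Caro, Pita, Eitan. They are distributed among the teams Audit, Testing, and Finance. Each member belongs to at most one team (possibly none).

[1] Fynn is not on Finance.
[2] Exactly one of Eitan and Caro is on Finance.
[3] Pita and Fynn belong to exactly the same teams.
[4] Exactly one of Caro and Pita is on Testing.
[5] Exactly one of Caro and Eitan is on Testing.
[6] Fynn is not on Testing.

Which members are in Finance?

From (1): Fynn ∉ Finance.
From (6): Fynn ∉ Testing.
(3): Pita matches Fynn: Pita ∉ Testing.
(3): Pita matches Fynn: Pita ∉ Finance.
(4) (exactly one): Caro ∈ Testing.
(5) (exactly one): Eitan ∉ Testing.
(2) (exactly one): Eitan ∈ Finance.

Finance = {Eitan}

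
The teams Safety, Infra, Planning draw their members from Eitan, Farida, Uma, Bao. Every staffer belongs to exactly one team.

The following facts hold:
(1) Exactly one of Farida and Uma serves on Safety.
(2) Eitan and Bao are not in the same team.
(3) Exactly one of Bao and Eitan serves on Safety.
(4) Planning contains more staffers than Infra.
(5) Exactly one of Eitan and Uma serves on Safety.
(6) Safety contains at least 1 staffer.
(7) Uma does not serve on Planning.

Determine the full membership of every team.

Safety = {Bao, Uma}; Infra = {}; Planning = {Eitan, Farida}

From (7): Uma ∉ Planning.
Suppose Eitan ∈ Safety: no assignment then satisfies all the clues, so Eitan ∉ Safety.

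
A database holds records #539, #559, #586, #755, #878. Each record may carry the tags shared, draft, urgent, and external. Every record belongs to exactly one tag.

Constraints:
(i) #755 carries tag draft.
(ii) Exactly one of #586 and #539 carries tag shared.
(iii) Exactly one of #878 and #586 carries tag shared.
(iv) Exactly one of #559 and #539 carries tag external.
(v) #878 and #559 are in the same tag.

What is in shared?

From (i): #755 ∈ draft.
Suppose #539 ∈ shared: no assignment then satisfies all the clues, so #539 ∉ shared.

shared = {#586}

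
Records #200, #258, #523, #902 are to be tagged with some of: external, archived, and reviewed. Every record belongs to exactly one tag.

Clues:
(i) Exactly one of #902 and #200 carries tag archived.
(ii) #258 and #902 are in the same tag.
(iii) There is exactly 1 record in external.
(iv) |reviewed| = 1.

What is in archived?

archived = {#258, #902}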